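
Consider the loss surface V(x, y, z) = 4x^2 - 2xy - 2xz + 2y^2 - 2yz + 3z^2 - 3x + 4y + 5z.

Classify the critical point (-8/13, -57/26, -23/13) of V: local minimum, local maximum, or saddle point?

local minimum

The Hessian is constant: H = [[8, -2, -2], [-2, 4, -2], [-2, -2, 6]].
Leading principal minors: Δ₁ = 8, Δ₂ = 28, Δ₃ = 104.
All leading minors are positive, so H is positive definite: a local minimum.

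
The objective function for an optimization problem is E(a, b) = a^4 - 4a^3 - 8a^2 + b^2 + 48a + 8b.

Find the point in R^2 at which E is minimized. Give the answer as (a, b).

E(a,b) separates as P(a) + Q(b), so its minimum is min P + min Q.
P'(a) = 4(a - 3)(a - 2)(a + 2) vanishes at a ∈ {-2, 2, 3}; Q'(b) = 2b + 8 vanishes at b ∈ {-4}.
Local minima of P (where P''>0): P(-2)=-80, P(3)=45. Local minima of Q: Q(-4)=-16.
So the global minimum of E is P(-2) + Q(-4) = -80 − 16 = -96, attained at (-2, -4).

(-2, -4)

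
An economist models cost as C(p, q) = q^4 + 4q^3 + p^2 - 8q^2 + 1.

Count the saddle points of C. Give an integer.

C separates as a function of p plus a function of q, so ∇C=0 decouples.
∂C/∂p = 2p = 0 at p ∈ {0}; ∂C/∂q = 4q(q - 1)(q + 4) = 0 at q ∈ {-4, 0, 1}.
The Hessian is diagonal: diag(C_pp, C_qq). Second derivatives: C_pp(0)=2; C_qq(-4)=80, C_qq(0)=-16, C_qq(1)=20.
Saddle points occur where the two diagonal entries have opposite signs: (0, 0). Count: 1.

1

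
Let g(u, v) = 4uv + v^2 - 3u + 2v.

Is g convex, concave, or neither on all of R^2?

neither

g is quadratic, so its Hessian is the constant matrix H = [[0, 4], [4, 2]].
det(H) = -16, tr(H) = 2.
det(H) < 0, so H is indefinite: neither convex nor concave.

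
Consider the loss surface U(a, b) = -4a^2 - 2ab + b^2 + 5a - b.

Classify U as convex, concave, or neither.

neither

U is quadratic, so its Hessian is the constant matrix H = [[-8, -2], [-2, 2]].
det(H) = -20, tr(H) = -6.
det(H) < 0, so H is indefinite: neither convex nor concave.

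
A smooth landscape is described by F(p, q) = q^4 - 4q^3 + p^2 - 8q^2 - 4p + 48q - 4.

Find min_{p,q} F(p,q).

F(p,q) separates as A(p) + B(q) − 4, so its minimum is min A + min B − 4.
A'(p) = 2p - 4 vanishes at p ∈ {2}; B'(q) = 4(q - 3)(q - 2)(q + 2) vanishes at q ∈ {-2, 2, 3}.
Local minima of A (where A''>0): A(2)=-4. Local minima of B: B(-2)=-80, B(3)=45.
So the global minimum of F is A(2) + B(-2) − 4 = -4 − 80 − 4 = -88, attained at (2, -2).

-88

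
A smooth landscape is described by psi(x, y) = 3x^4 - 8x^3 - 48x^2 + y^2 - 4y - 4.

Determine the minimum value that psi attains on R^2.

psi(x,y) separates as P(x) + Q(y) − 4, so its minimum is min P + min Q − 4.
P'(x) = 12x(x - 4)(x + 2) vanishes at x ∈ {-2, 0, 4}; Q'(y) = 2y - 4 vanishes at y ∈ {2}.
Local minima of P (where P''>0): P(-2)=-80, P(4)=-512. Local minima of Q: Q(2)=-4.
So the global minimum of psi is P(4) + Q(2) − 4 = -512 − 4 − 4 = -520, attained at (4, 2).

-520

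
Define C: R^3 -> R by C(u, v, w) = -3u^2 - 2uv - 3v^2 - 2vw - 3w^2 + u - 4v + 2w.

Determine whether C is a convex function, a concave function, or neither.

C is quadratic, so its Hessian is the constant matrix H = [[-6, -2, 0], [-2, -6, -2], [0, -2, -6]].
Leading principal minors: -6, 32, -168.
Signs alternate −, +, − ⇒ H ≺ 0 ⇒ concave.

concave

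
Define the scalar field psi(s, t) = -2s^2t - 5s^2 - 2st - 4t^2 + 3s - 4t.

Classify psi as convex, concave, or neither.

neither

The term -2s^2t is cubic, so the Hessian is not constant.
∂²psi/∂s² = -4t - 10, which takes both signs as t varies (negative for sufficiently large t). A diagonal entry of the Hessian changing sign means the Hessian is neither positive- nor negative-semidefinite on all of R^2.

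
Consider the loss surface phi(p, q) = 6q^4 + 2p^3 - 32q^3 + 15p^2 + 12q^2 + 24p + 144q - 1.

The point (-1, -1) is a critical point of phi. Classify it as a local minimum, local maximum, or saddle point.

The mixed partial ∂²phi/∂p∂q is 0, so the Hessian at any point is diag(phi_pp, phi_qq) = diag(6(2p + 5), 24(3q^2 - 8q + 1)).
At (-1, -1): H = diag(18, 288).
Both eigenvalues are positive, so H is positive definite: a local minimum.

local minimum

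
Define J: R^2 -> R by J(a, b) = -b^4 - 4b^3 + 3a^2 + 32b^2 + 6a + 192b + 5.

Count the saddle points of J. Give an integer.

J separates as a function of a plus a function of b, so ∇J=0 decouples.
∂J/∂a = 6(a + 1) = 0 at a ∈ {-1}; ∂J/∂b = -4(b - 4)(b + 3)(b + 4) = 0 at b ∈ {-4, -3, 4}.
The Hessian is diagonal: diag(J_aa, J_bb). Second derivatives: J_aa(-1)=6; J_bb(-4)=-32, J_bb(-3)=28, J_bb(4)=-224.
Saddle points occur where the two diagonal entries have opposite signs: (-1, -4), (-1, 4). Count: 2.

2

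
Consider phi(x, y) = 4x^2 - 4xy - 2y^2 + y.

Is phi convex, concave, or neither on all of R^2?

phi is quadratic, so its Hessian is the constant matrix H = [[8, -4], [-4, -4]].
det(H) = -48, tr(H) = 4.
det(H) < 0, so H is indefinite: neither convex nor concave.

neither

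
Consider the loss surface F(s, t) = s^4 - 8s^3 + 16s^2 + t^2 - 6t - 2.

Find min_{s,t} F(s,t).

-11

F(s,t) separates as P(s) + Q(t) − 2, so its minimum is min P + min Q − 2.
P'(s) = 4s(s - 4)(s - 2) vanishes at s ∈ {0, 2, 4}; Q'(t) = 2(t - 3) vanishes at t ∈ {3}.
Local minima of P (where P''>0): P(0)=0, P(4)=0. Local minima of Q: Q(3)=-9.
So the global minimum of F is P(0) + Q(3) − 2 = 0 − 9 − 2 = -11, attained at (0, 3).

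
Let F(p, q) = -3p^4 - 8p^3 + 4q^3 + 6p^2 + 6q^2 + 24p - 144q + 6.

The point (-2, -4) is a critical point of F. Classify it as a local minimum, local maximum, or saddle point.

local maximum

The mixed partial ∂²F/∂p∂q is 0, so the Hessian at any point is diag(F_pp, F_qq) = diag(12(-3p^2 - 4p + 1), 12(2q + 1)).
At (-2, -4): H = diag(-36, -84).
Both eigenvalues are negative, so H is negative definite: a local maximum.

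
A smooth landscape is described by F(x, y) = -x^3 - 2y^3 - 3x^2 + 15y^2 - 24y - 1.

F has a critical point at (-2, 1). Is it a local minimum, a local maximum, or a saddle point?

local minimum

The mixed partial ∂²F/∂x∂y is 0, so the Hessian at any point is diag(F_xx, F_yy) = diag(-6(x + 1), 6(-2y + 5)).
At (-2, 1): H = diag(6, 18).
Both eigenvalues are positive, so H is positive definite: a local minimum.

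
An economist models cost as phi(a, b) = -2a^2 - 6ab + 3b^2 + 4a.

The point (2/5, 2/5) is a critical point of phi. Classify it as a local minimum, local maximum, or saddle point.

The Hessian of phi is constant: H = [[-4, -6], [-6, 6]].
det(H) = (-4)·6 − (-6)² = -60.
Since det(H) < 0, H is indefinite and the critical point is a saddle point.

saddle point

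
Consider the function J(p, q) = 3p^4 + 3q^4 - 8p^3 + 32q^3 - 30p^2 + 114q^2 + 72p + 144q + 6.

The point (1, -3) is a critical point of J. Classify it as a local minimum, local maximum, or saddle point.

local maximum

The mixed partial ∂²J/∂p∂q is 0, so the Hessian at any point is diag(J_pp, J_qq) = diag(12(3p^2 - 4p - 5), 12(3q^2 + 16q + 19)).
At (1, -3): H = diag(-72, -24).
Both eigenvalues are negative, so H is negative definite: a local maximum.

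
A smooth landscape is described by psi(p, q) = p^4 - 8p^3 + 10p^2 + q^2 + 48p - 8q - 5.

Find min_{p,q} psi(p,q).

-50

psi(p,q) separates as A(p) + B(q) − 5, so its minimum is min A + min B − 5.
A'(p) = 4(p - 4)(p - 3)(p + 1) vanishes at p ∈ {-1, 3, 4}; B'(q) = 2q - 8 vanishes at q ∈ {4}.
Local minima of A (where A''>0): A(-1)=-29, A(4)=96. Local minima of B: B(4)=-16.
So the global minimum of psi is A(-1) + B(4) − 5 = -29 − 16 − 5 = -50, attained at (-1, 4).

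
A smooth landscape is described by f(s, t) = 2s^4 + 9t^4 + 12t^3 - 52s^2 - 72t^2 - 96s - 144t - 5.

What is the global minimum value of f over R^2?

-1045

f(s,t) separates as P(s) + Q(t) − 5, so its minimum is min P + min Q − 5.
P'(s) = 8(s - 4)(s + 1)(s + 3) vanishes at s ∈ {-3, -1, 4}; Q'(t) = 36(t - 2)(t + 1)(t + 2) vanishes at t ∈ {-2, -1, 2}.
Local minima of P (where P''>0): P(-3)=-18, P(4)=-704. Local minima of Q: Q(-2)=48, Q(2)=-336.
So the global minimum of f is P(4) + Q(2) − 5 = -704 − 336 − 5 = -1045, attained at (4, 2).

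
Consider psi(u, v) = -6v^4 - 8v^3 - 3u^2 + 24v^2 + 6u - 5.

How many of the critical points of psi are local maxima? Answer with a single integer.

psi separates as a function of u plus a function of v, so ∇psi=0 decouples.
∂psi/∂u = -6(u - 1) = 0 at u ∈ {1}; ∂psi/∂v = -24v(v - 1)(v + 2) = 0 at v ∈ {-2, 0, 1}.
The Hessian is diagonal: diag(psi_uu, psi_vv). Second derivatives: psi_uu(1)=-6; psi_vv(-2)=-144, psi_vv(0)=48, psi_vv(1)=-72.
Local maxima occur where both diagonal entries negative: (1, -2), (1, 1). Count: 2.

2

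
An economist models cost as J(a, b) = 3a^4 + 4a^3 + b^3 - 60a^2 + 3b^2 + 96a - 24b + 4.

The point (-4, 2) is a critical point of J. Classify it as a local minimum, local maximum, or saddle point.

The mixed partial ∂²J/∂a∂b is 0, so the Hessian at any point is diag(J_aa, J_bb) = diag(12(3a^2 + 2a - 10), 6(b + 1)).
At (-4, 2): H = diag(360, 18).
Both eigenvalues are positive, so H is positive definite: a local minimum.

local minimum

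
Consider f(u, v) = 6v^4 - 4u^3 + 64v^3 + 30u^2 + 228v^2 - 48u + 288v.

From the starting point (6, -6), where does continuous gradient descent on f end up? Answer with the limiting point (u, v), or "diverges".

f is separable, so gradient descent decouples: u follows -∂f/∂u, v follows -∂f/∂v.
∂f/∂u = -12(u - 4)(u - 1); at u=6 this is -120, so u increases.
∂f/∂v = 24(v + 1)(v + 3)(v + 4); at v=-6 this is -720, so v increases.
The u-coordinate has no critical point in that direction and runs off to infinity.

diverges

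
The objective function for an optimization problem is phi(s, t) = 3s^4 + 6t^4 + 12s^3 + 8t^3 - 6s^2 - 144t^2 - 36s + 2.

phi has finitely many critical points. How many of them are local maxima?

1

phi separates as a function of s plus a function of t, so ∇phi=0 decouples.
∂phi/∂s = 12(s - 1)(s + 1)(s + 3) = 0 at s ∈ {-3, -1, 1}; ∂phi/∂t = 24t(t - 3)(t + 4) = 0 at t ∈ {-4, 0, 3}.
The Hessian is diagonal: diag(phi_ss, phi_tt). Second derivatives: phi_ss(-3)=96, phi_ss(-1)=-48, phi_ss(1)=96; phi_tt(-4)=672, phi_tt(0)=-288, phi_tt(3)=504.
Local maxima occur where both diagonal entries negative: (-1, 0). Count: 1.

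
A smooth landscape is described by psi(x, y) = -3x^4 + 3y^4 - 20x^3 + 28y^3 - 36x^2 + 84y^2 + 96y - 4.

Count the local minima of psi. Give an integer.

2

psi separates as a function of x plus a function of y, so ∇psi=0 decouples.
∂psi/∂x = -12x(x + 2)(x + 3) = 0 at x ∈ {-3, -2, 0}; ∂psi/∂y = 12(y + 1)(y + 2)(y + 4) = 0 at y ∈ {-4, -2, -1}.
The Hessian is diagonal: diag(psi_xx, psi_yy). Second derivatives: psi_xx(-3)=-36, psi_xx(-2)=24, psi_xx(0)=-72; psi_yy(-4)=72, psi_yy(-2)=-24, psi_yy(-1)=36.
Local minima occur where both diagonal entries positive: (-2, -4), (-2, -1). Count: 2.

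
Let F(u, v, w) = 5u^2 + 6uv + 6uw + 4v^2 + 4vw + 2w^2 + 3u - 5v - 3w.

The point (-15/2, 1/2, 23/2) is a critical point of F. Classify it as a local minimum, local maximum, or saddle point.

local minimum

The Hessian is constant: H = [[10, 6, 6], [6, 8, 4], [6, 4, 4]].
Leading principal minors: Δ₁ = 10, Δ₂ = 44, Δ₃ = 16.
All leading minors are positive, so H is positive definite: a local minimum.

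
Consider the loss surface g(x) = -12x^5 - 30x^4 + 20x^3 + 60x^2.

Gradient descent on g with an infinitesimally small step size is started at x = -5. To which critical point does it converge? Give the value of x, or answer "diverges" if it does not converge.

-2

g'(x) = -60x(x - 1)(x + 1)(x + 2), so g'(-5) = -21600.
Gradient descent moves in the -g' direction, i.e. x is increasing.
The nearest critical point in that direction is x = -2, where g'' = 360 > 0 (a local minimum). The iterate converges there.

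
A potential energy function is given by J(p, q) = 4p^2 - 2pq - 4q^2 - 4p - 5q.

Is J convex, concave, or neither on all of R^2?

J is quadratic, so its Hessian is the constant matrix H = [[8, -2], [-2, -8]].
det(H) = -68, tr(H) = 0.
det(H) < 0, so H is indefinite: neither convex nor concave.

neither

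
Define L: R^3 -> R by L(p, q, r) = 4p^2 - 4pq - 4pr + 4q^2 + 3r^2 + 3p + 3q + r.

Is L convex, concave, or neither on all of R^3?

L is quadratic, so its Hessian is the constant matrix H = [[8, -4, -4], [-4, 8, 0], [-4, 0, 6]].
Leading principal minors: 8, 48, 160.
All positive ⇒ H ≻ 0 ⇒ convex.

convex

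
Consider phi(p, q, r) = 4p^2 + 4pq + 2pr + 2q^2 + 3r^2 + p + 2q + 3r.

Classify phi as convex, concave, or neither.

phi is quadratic, so its Hessian is the constant matrix H = [[8, 4, 2], [4, 4, 0], [2, 0, 6]].
Leading principal minors: 8, 16, 80.
All positive ⇒ H ≻ 0 ⇒ convex.

convex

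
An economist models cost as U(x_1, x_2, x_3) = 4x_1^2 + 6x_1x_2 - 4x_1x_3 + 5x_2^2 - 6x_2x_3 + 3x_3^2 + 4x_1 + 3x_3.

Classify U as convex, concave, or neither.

convex

U is quadratic, so its Hessian is the constant matrix H = [[8, 6, -4], [6, 10, -6], [-4, -6, 6]].
Leading principal minors: 8, 44, 104.
All positive ⇒ H ≻ 0 ⇒ convex.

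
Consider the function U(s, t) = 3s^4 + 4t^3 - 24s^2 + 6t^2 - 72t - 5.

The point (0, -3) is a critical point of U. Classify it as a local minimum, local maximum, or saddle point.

The mixed partial ∂²U/∂s∂t is 0, so the Hessian at any point is diag(U_ss, U_tt) = diag(12(3s^2 - 4), 12(2t + 1)).
At (0, -3): H = diag(-48, -60).
Both eigenvalues are negative, so H is negative definite: a local maximum.

local maximum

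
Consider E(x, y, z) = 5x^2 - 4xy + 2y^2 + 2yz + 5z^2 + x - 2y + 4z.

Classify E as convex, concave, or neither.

E is quadratic, so its Hessian is the constant matrix H = [[10, -4, 0], [-4, 4, 2], [0, 2, 10]].
Leading principal minors: 10, 24, 200.
All positive ⇒ H ≻ 0 ⇒ convex.

convex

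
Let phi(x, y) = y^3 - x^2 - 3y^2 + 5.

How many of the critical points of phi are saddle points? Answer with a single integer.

1

phi separates as a function of x plus a function of y, so ∇phi=0 decouples.
∂phi/∂x = -2x = 0 at x ∈ {0}; ∂phi/∂y = 3y(y - 2) = 0 at y ∈ {0, 2}.
The Hessian is diagonal: diag(phi_xx, phi_yy). Second derivatives: phi_xx(0)=-2; phi_yy(0)=-6, phi_yy(2)=6.
Saddle points occur where the two diagonal entries have opposite signs: (0, 2). Count: 1.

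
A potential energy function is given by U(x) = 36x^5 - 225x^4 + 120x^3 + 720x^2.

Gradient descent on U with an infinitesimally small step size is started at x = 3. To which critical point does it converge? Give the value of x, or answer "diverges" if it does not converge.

4

U'(x) = 180x(x - 4)(x - 2)(x + 1), so U'(3) = -2160.
Gradient descent moves in the -U' direction, i.e. x is increasing.
The nearest critical point in that direction is x = 4, where U'' = 7200 > 0 (a local minimum). The iterate converges there.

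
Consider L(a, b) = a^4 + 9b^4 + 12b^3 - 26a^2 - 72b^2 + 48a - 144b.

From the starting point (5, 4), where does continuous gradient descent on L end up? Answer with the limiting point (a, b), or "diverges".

L is separable, so gradient descent decouples: a follows -∂L/∂a, b follows -∂L/∂b.
∂L/∂a = 4(a - 3)(a - 1)(a + 4); at a=5 this is 288, so a decreases.
∂L/∂b = 36(b - 2)(b + 1)(b + 2); at b=4 this is 2160, so b decreases.
a converges to its nearest critical value 3 (a local min of the a-part); b converges to 2. The iterate converges to (3, 2).

(3, 2)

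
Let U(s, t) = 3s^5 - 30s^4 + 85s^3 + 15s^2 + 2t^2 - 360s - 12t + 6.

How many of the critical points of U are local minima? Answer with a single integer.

2

U separates as a function of s plus a function of t, so ∇U=0 decouples.
∂U/∂s = 15(s - 4)(s - 3)(s - 2)(s + 1) = 0 at s ∈ {-1, 2, 3, 4}; ∂U/∂t = 4(t - 3) = 0 at t ∈ {3}.
The Hessian is diagonal: diag(U_ss, U_tt). Second derivatives: U_ss(-1)=-900, U_ss(2)=90, U_ss(3)=-60, U_ss(4)=150; U_tt(3)=4.
Local minima occur where both diagonal entries positive: (2, 3), (4, 3). Count: 2.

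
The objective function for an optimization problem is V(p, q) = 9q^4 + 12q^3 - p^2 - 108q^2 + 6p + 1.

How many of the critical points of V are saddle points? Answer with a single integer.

2

V separates as a function of p plus a function of q, so ∇V=0 decouples.
∂V/∂p = -2(p - 3) = 0 at p ∈ {3}; ∂V/∂q = 36q(q - 2)(q + 3) = 0 at q ∈ {-3, 0, 2}.
The Hessian is diagonal: diag(V_pp, V_qq). Second derivatives: V_pp(3)=-2; V_qq(-3)=540, V_qq(0)=-216, V_qq(2)=360.
Saddle points occur where the two diagonal entries have opposite signs: (3, -3), (3, 2). Count: 2.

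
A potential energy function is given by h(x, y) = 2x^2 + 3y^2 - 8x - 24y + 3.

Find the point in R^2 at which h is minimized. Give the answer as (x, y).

(2, 4)

h(x,y) separates as P(x) + Q(y) + 3, so its minimum is min P + min Q + 3.
P'(x) = 4x - 8 vanishes at x ∈ {2}; Q'(y) = 6y - 24 vanishes at y ∈ {4}.
Local minima of P (where P''>0): P(2)=-8. Local minima of Q: Q(4)=-48.
So the global minimum of h is P(2) + Q(4) + 3 = -8 − 48 + 3 = -53, attained at (2, 4).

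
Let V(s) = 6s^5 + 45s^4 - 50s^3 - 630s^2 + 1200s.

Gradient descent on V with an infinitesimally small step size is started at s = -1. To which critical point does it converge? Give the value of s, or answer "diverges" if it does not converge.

V'(s) = 30(s - 2)(s - 1)(s + 4)(s + 5), so V'(-1) = 2160.
Gradient descent moves in the -V' direction, i.e. s is decreasing.
The nearest critical point in that direction is s = -4, where V'' = 900 > 0 (a local minimum). The iterate converges there.

-4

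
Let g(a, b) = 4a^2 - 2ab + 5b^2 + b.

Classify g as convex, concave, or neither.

convex

g is quadratic, so its Hessian is the constant matrix H = [[8, -2], [-2, 10]].
det(H) = 76, tr(H) = 18.
det(H) > 0 and tr(H) > 0, so H is positive definite everywhere: convex.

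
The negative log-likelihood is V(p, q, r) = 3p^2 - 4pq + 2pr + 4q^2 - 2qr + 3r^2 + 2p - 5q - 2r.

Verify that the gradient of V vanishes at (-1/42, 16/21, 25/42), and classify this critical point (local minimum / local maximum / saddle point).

∇V = (6p - 4q + 2r + 2, -4p + 8q - 2r - 5, 2p - 2q + 6r - 2); substituting (-1/42, 16/21, 25/42) gives ∇V = (0, 0, 0), so (-1/42, 16/21, 25/42) is indeed a critical point.
The Hessian is constant: H = [[6, -4, 2], [-4, 8, -2], [2, -2, 6]].
Leading principal minors: Δ₁ = 6, Δ₂ = 32, Δ₃ = 168.
All leading minors are positive, so H is positive definite: a local minimum.

local minimum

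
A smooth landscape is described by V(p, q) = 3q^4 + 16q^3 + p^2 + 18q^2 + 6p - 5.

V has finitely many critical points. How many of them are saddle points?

1

V separates as a function of p plus a function of q, so ∇V=0 decouples.
∂V/∂p = 2(p + 3) = 0 at p ∈ {-3}; ∂V/∂q = 12q(q + 1)(q + 3) = 0 at q ∈ {-3, -1, 0}.
The Hessian is diagonal: diag(V_pp, V_qq). Second derivatives: V_pp(-3)=2; V_qq(-3)=72, V_qq(-1)=-24, V_qq(0)=36.
Saddle points occur where the two diagonal entries have opposite signs: (-3, -1). Count: 1.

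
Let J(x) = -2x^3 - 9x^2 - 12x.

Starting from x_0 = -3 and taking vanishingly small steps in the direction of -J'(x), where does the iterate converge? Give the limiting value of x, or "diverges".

J'(x) = -6(x + 1)(x + 2), so J'(-3) = -12.
Gradient descent moves in the -J' direction, i.e. x is increasing.
The nearest critical point in that direction is x = -2, where J'' = 6 > 0 (a local minimum). The iterate converges there.

-2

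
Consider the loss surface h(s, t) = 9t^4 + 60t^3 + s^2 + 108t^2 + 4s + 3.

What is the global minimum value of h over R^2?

h(s,t) separates as P(s) + Q(t) + 3, so its minimum is min P + min Q + 3.
P'(s) = 2s + 4 vanishes at s ∈ {-2}; Q'(t) = 36t(t + 2)(t + 3) vanishes at t ∈ {-3, -2, 0}.
Local minima of P (where P''>0): P(-2)=-4. Local minima of Q: Q(-3)=81, Q(0)=0.
So the global minimum of h is P(-2) + Q(0) + 3 = -4 + 0 + 3 = -1, attained at (-2, 0).

-1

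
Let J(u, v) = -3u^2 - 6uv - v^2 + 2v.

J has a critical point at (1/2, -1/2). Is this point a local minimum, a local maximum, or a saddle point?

The Hessian of J is constant: H = [[-6, -6], [-6, -2]].
det(H) = (-6)·(-2) − (-6)² = -24.
Since det(H) < 0, H is indefinite and the critical point is a saddle point.

saddle point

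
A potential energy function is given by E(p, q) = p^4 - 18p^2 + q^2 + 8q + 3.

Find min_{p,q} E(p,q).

-94

E(p,q) separates as A(p) + B(q) + 3, so its minimum is min A + min B + 3.
A'(p) = 4p(p - 3)(p + 3) vanishes at p ∈ {-3, 0, 3}; B'(q) = 2q + 8 vanishes at q ∈ {-4}.
Local minima of A (where A''>0): A(-3)=-81, A(3)=-81. Local minima of B: B(-4)=-16.
So the global minimum of E is A(-3) + B(-4) + 3 = -81 − 16 + 3 = -94, attained at (-3, -4).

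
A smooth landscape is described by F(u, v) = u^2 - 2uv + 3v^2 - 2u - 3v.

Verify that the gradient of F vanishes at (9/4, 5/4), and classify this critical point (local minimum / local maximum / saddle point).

local minimum

∇F = (2u - 2v - 2, -2u + 6v - 3); substituting (9/4, 5/4) gives ∇F = (0, 0), so (9/4, 5/4) is indeed a critical point.
The Hessian of F is constant: H = [[2, -2], [-2, 6]].
det(H) = 2·6 − (-2)² = 8.
det(H) > 0 and tr(H) = 8 > 0, so H is positive definite and the point is a local minimum.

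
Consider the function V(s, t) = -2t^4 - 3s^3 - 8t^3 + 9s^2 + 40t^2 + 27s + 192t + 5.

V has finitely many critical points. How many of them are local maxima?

V separates as a function of s plus a function of t, so ∇V=0 decouples.
∂V/∂s = -9(s - 3)(s + 1) = 0 at s ∈ {-1, 3}; ∂V/∂t = -8(t - 3)(t + 2)(t + 4) = 0 at t ∈ {-4, -2, 3}.
The Hessian is diagonal: diag(V_ss, V_tt). Second derivatives: V_ss(-1)=36, V_ss(3)=-36; V_tt(-4)=-112, V_tt(-2)=80, V_tt(3)=-280.
Local maxima occur where both diagonal entries negative: (3, -4), (3, 3). Count: 2.

2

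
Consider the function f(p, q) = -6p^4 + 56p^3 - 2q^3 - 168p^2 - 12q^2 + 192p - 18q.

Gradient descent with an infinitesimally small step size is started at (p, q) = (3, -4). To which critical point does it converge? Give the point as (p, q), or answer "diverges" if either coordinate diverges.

f is separable, so gradient descent decouples: p follows -∂f/∂p, q follows -∂f/∂q.
∂f/∂p = -24(p - 4)(p - 2)(p - 1); at p=3 this is 48, so p decreases.
∂f/∂q = -6(q + 1)(q + 3); at q=-4 this is -18, so q increases.
p converges to its nearest critical value 2 (a local min of the p-part); q converges to -3. The iterate converges to (2, -3).

(2, -3)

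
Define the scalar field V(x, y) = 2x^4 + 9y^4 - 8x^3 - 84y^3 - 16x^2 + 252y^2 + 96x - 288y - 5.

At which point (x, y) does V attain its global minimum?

V(x,y) separates as P(x) + Q(y) − 5, so its minimum is min P + min Q − 5.
P'(x) = 8(x - 3)(x - 2)(x + 2) vanishes at x ∈ {-2, 2, 3}; Q'(y) = 36(y - 4)(y - 2)(y - 1) vanishes at y ∈ {1, 2, 4}.
Local minima of P (where P''>0): P(-2)=-160, P(3)=90. Local minima of Q: Q(1)=-111, Q(4)=-192.
So the global minimum of V is P(-2) + Q(4) − 5 = -160 − 192 − 5 = -357, attained at (-2, 4).

(-2, 4)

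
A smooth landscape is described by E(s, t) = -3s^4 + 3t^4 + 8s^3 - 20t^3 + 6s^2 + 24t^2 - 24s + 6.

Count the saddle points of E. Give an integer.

5

E separates as a function of s plus a function of t, so ∇E=0 decouples.
∂E/∂s = -12(s - 2)(s - 1)(s + 1) = 0 at s ∈ {-1, 1, 2}; ∂E/∂t = 12t(t - 4)(t - 1) = 0 at t ∈ {0, 1, 4}.
The Hessian is diagonal: diag(E_ss, E_tt). Second derivatives: E_ss(-1)=-72, E_ss(1)=24, E_ss(2)=-36; E_tt(0)=48, E_tt(1)=-36, E_tt(4)=144.
Saddle points occur where the two diagonal entries have opposite signs: (-1, 0), (-1, 4), (1, 1), (2, 0), (2, 4). Count: 5.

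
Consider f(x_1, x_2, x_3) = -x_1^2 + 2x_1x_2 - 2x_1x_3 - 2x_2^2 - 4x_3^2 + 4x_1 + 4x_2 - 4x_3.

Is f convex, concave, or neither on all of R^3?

concave

f is quadratic, so its Hessian is the constant matrix H = [[-2, 2, -2], [2, -4, 0], [-2, 0, -8]].
Leading principal minors: -2, 4, -16.
Signs alternate −, +, − ⇒ H ≺ 0 ⇒ concave.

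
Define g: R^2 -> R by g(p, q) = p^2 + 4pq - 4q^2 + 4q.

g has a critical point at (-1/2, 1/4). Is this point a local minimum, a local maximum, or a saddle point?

The Hessian of g is constant: H = [[2, 4], [4, -8]].
det(H) = 2·(-8) − 4² = -32.
Since det(H) < 0, H is indefinite and the critical point is a saddle point.

saddle point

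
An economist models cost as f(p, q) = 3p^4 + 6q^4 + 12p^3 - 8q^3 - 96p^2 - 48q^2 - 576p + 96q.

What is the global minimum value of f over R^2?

-2528

f(p,q) separates as A(p) + B(q), so its minimum is min A + min B.
A'(p) = 12(p - 4)(p + 3)(p + 4) vanishes at p ∈ {-4, -3, 4}; B'(q) = 24(q - 2)(q - 1)(q + 2) vanishes at q ∈ {-2, 1, 2}.
Local minima of A (where A''>0): A(-4)=768, A(4)=-2304. Local minima of B: B(-2)=-224, B(2)=32.
So the global minimum of f is A(4) + B(-2) = -2304 − 224 = -2528, attained at (4, -2).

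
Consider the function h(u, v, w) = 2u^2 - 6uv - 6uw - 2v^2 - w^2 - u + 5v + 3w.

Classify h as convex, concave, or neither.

h is quadratic, so its Hessian is the constant matrix H = [[4, -6, -6], [-6, -4, 0], [-6, 0, -2]].
Leading principal minors: 4, -52, 248.
Neither pattern holds ⇒ H is indefinite ⇒ neither convex nor concave.

neither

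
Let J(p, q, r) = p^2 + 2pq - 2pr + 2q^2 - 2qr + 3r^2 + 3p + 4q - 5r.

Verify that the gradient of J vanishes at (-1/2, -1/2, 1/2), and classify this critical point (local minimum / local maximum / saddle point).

∇J = (2p + 2q - 2r + 3, 2p + 4q - 2r + 4, -2p - 2q + 6r - 5); substituting (-1/2, -1/2, 1/2) gives ∇J = (0, 0, 0), so (-1/2, -1/2, 1/2) is indeed a critical point.
The Hessian is constant: H = [[2, 2, -2], [2, 4, -2], [-2, -2, 6]].
Leading principal minors: Δ₁ = 2, Δ₂ = 4, Δ₃ = 16.
All leading minors are positive, so H is positive definite: a local minimum.

local minimum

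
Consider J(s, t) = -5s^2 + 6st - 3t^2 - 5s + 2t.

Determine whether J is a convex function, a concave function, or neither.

J is quadratic, so its Hessian is the constant matrix H = [[-10, 6], [6, -6]].
det(H) = 24, tr(H) = -16.
det(H) > 0 and tr(H) < 0, so H is negative definite everywhere: concave.

concave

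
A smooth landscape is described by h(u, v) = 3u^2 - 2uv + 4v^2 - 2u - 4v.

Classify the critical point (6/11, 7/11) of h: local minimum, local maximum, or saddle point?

The Hessian of h is constant: H = [[6, -2], [-2, 8]].
det(H) = 6·8 − (-2)² = 44.
det(H) > 0 and tr(H) = 14 > 0, so H is positive definite and the point is a local minimum.

local minimum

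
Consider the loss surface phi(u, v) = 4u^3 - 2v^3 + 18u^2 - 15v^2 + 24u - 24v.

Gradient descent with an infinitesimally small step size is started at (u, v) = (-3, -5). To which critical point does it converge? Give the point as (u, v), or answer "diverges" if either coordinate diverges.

diverges

phi is separable, so gradient descent decouples: u follows -∂phi/∂u, v follows -∂phi/∂v.
∂phi/∂u = 12(u + 1)(u + 2); at u=-3 this is 24, so u decreases.
∂phi/∂v = -6(v + 1)(v + 4); at v=-5 this is -24, so v increases.
The u-coordinate has no critical point in that direction and runs off to infinity.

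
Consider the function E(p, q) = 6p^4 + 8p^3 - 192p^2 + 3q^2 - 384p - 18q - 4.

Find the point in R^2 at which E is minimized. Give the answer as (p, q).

(4, 3)

E(p,q) separates as A(p) + B(q) − 4, so its minimum is min A + min B − 4.
A'(p) = 24(p - 4)(p + 1)(p + 4) vanishes at p ∈ {-4, -1, 4}; B'(q) = 6q - 18 vanishes at q ∈ {3}.
Local minima of A (where A''>0): A(-4)=-512, A(4)=-2560. Local minima of B: B(3)=-27.
So the global minimum of E is A(4) + B(3) − 4 = -2560 − 27 − 4 = -2591, attained at (4, 3).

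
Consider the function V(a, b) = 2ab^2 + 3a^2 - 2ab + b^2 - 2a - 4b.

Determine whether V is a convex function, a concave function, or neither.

The term 2ab^2 is cubic, so the Hessian is not constant.
∂²V/∂b² = 4a + 2, which takes both signs as a varies (negative for sufficiently negative a). A diagonal entry of the Hessian changing sign means the Hessian is neither positive- nor negative-semidefinite on all of R^2.

neither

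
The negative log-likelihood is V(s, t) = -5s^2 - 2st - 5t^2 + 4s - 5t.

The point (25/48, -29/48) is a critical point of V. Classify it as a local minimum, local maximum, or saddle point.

local maximum

The Hessian of V is constant: H = [[-10, -2], [-2, -10]].
det(H) = (-10)·(-10) − (-2)² = 96.
det(H) > 0 and tr(H) = -20 < 0, so H is negative definite and the point is a local maximum.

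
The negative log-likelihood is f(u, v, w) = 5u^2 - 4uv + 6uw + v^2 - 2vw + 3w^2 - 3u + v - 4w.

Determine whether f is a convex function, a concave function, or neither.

f is quadratic, so its Hessian is the constant matrix H = [[10, -4, 6], [-4, 2, -2], [6, -2, 6]].
Leading principal minors: 10, 4, 8.
All positive ⇒ H ≻ 0 ⇒ convex.

convex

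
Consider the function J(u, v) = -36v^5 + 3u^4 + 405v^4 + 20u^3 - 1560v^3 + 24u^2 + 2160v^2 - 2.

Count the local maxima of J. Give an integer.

2

J separates as a function of u plus a function of v, so ∇J=0 decouples.
∂J/∂u = 12u(u + 1)(u + 4) = 0 at u ∈ {-4, -1, 0}; ∂J/∂v = -180v(v - 4)(v - 3)(v - 2) = 0 at v ∈ {0, 2, 3, 4}.
The Hessian is diagonal: diag(J_uu, J_vv). Second derivatives: J_uu(-4)=144, J_uu(-1)=-36, J_uu(0)=48; J_vv(0)=4320, J_vv(2)=-720, J_vv(3)=540, J_vv(4)=-1440.
Local maxima occur where both diagonal entries negative: (-1, 2), (-1, 4). Count: 2.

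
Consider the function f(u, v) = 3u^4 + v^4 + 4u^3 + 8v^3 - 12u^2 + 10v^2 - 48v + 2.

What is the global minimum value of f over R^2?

f(u,v) separates as P(u) + Q(v) + 2, so its minimum is min P + min Q + 2.
P'(u) = 12u(u - 1)(u + 2) vanishes at u ∈ {-2, 0, 1}; Q'(v) = 4(v - 1)(v + 3)(v + 4) vanishes at v ∈ {-4, -3, 1}.
Local minima of P (where P''>0): P(-2)=-32, P(1)=-5. Local minima of Q: Q(-4)=96, Q(1)=-29.
So the global minimum of f is P(-2) + Q(1) + 2 = -32 − 29 + 2 = -59, attained at (-2, 1).

-59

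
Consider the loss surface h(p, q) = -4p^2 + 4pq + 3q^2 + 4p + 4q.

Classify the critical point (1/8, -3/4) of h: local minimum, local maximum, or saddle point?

The Hessian of h is constant: H = [[-8, 4], [4, 6]].
det(H) = (-8)·6 − 4² = -64.
Since det(H) < 0, H is indefinite and the critical point is a saddle point.

saddle point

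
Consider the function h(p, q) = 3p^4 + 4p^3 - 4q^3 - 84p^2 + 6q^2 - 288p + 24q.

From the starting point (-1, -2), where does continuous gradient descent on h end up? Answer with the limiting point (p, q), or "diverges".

(4, -1)

h is separable, so gradient descent decouples: p follows -∂h/∂p, q follows -∂h/∂q.
∂h/∂p = 12(p - 4)(p + 2)(p + 3); at p=-1 this is -120, so p increases.
∂h/∂q = -12(q - 2)(q + 1); at q=-2 this is -48, so q increases.
p converges to its nearest critical value 4 (a local min of the p-part); q converges to -1. The iterate converges to (4, -1).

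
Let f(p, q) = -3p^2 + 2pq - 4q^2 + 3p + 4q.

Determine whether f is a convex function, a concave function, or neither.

f is quadratic, so its Hessian is the constant matrix H = [[-6, 2], [2, -8]].
det(H) = 44, tr(H) = -14.
det(H) > 0 and tr(H) < 0, so H is negative definite everywhere: concave.

concave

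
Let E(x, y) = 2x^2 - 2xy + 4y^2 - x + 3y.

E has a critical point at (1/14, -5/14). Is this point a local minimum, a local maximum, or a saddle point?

The Hessian of E is constant: H = [[4, -2], [-2, 8]].
det(H) = 4·8 − (-2)² = 28.
det(H) > 0 and tr(H) = 12 > 0, so H is positive definite and the point is a local minimum.

local minimum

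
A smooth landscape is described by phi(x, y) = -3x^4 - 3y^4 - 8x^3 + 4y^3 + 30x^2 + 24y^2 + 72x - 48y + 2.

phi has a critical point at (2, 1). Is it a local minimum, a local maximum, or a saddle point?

The mixed partial ∂²phi/∂x∂y is 0, so the Hessian at any point is diag(phi_xx, phi_yy) = diag(12(-3x^2 - 4x + 5), 12(-3y^2 + 2y + 4)).
At (2, 1): H = diag(-180, 36).
The eigenvalues have opposite signs, so H is indefinite: a saddle point.

saddle point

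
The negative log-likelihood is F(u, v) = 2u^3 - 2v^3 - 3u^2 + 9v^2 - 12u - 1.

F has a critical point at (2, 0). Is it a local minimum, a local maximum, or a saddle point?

The mixed partial ∂²F/∂u∂v is 0, so the Hessian at any point is diag(F_uu, F_vv) = diag(6(2u - 1), 6(-2v + 3)).
At (2, 0): H = diag(18, 18).
Both eigenvalues are positive, so H is positive definite: a local minimum.

local minimum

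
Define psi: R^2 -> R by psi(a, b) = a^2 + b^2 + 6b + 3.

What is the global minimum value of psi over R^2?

-6

psi(a,b) separates as P(a) + Q(b) + 3, so its minimum is min P + min Q + 3.
P'(a) = 2a vanishes at a ∈ {0}; Q'(b) = 2b + 6 vanishes at b ∈ {-3}.
Local minima of P (where P''>0): P(0)=0. Local minima of Q: Q(-3)=-9.
So the global minimum of psi is P(0) + Q(-3) + 3 = 0 − 9 + 3 = -6, attained at (0, -3).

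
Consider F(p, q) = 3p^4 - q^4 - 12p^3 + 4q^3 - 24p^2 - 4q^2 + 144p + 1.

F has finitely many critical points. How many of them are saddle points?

5

F separates as a function of p plus a function of q, so ∇F=0 decouples.
∂F/∂p = 12(p - 3)(p - 2)(p + 2) = 0 at p ∈ {-2, 2, 3}; ∂F/∂q = -4q(q - 2)(q - 1) = 0 at q ∈ {0, 1, 2}.
The Hessian is diagonal: diag(F_pp, F_qq). Second derivatives: F_pp(-2)=240, F_pp(2)=-48, F_pp(3)=60; F_qq(0)=-8, F_qq(1)=4, F_qq(2)=-8.
Saddle points occur where the two diagonal entries have opposite signs: (-2, 0), (-2, 2), (2, 1), (3, 0), (3, 2). Count: 5.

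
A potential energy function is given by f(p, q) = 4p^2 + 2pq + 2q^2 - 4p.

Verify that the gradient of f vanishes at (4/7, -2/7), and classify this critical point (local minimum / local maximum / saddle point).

local minimum

∇f = (8p + 2q - 4, 2p + 4q); substituting (4/7, -2/7) gives ∇f = (0, 0), so (4/7, -2/7) is indeed a critical point.
The Hessian of f is constant: H = [[8, 2], [2, 4]].
det(H) = 8·4 − 2² = 28.
det(H) > 0 and tr(H) = 12 > 0, so H is positive definite and the point is a local minimum.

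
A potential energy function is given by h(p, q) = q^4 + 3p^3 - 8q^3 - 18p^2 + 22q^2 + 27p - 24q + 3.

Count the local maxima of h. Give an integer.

1

h separates as a function of p plus a function of q, so ∇h=0 decouples.
∂h/∂p = 9(p - 3)(p - 1) = 0 at p ∈ {1, 3}; ∂h/∂q = 4(q - 3)(q - 2)(q - 1) = 0 at q ∈ {1, 2, 3}.
The Hessian is diagonal: diag(h_pp, h_qq). Second derivatives: h_pp(1)=-18, h_pp(3)=18; h_qq(1)=8, h_qq(2)=-4, h_qq(3)=8.
Local maxima occur where both diagonal entries negative: (1, 2). Count: 1.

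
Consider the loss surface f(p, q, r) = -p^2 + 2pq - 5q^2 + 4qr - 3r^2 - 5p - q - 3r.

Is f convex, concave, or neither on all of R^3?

concave

f is quadratic, so its Hessian is the constant matrix H = [[-2, 2, 0], [2, -10, 4], [0, 4, -6]].
Leading principal minors: -2, 16, -64.
Signs alternate −, +, − ⇒ H ≺ 0 ⇒ concave.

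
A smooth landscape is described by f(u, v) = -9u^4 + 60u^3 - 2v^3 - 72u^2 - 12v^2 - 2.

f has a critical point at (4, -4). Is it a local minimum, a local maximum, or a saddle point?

saddle point

The mixed partial ∂²f/∂u∂v is 0, so the Hessian at any point is diag(f_uu, f_vv) = diag(36(-3u^2 + 10u - 4), -12(v + 2)).
At (4, -4): H = diag(-432, 24).
The eigenvalues have opposite signs, so H is indefinite: a saddle point.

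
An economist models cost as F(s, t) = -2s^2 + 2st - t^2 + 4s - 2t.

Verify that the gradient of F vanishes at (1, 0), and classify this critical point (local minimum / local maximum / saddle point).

∇F = (-4s + 2t + 4, 2s - 2t - 2); substituting (1, 0) gives ∇F = (0, 0), so (1, 0) is indeed a critical point.
The Hessian of F is constant: H = [[-4, 2], [2, -2]].
det(H) = (-4)·(-2) − 2² = 4.
det(H) > 0 and tr(H) = -6 < 0, so H is negative definite and the point is a local maximum.

local maximum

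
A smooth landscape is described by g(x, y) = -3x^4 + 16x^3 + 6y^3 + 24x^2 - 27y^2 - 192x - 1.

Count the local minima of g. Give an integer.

g separates as a function of x plus a function of y, so ∇g=0 decouples.
∂g/∂x = -12(x - 4)(x - 2)(x + 2) = 0 at x ∈ {-2, 2, 4}; ∂g/∂y = 18y(y - 3) = 0 at y ∈ {0, 3}.
The Hessian is diagonal: diag(g_xx, g_yy). Second derivatives: g_xx(-2)=-288, g_xx(2)=96, g_xx(4)=-144; g_yy(0)=-54, g_yy(3)=54.
Local minima occur where both diagonal entries positive: (2, 3). Count: 1.

1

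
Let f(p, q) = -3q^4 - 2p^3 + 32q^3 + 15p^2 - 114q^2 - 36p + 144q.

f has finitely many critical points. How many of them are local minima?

1

f separates as a function of p plus a function of q, so ∇f=0 decouples.
∂f/∂p = -6(p - 3)(p - 2) = 0 at p ∈ {2, 3}; ∂f/∂q = -12(q - 4)(q - 3)(q - 1) = 0 at q ∈ {1, 3, 4}.
The Hessian is diagonal: diag(f_pp, f_qq). Second derivatives: f_pp(2)=6, f_pp(3)=-6; f_qq(1)=-72, f_qq(3)=24, f_qq(4)=-36.
Local minima occur where both diagonal entries positive: (2, 3). Count: 1.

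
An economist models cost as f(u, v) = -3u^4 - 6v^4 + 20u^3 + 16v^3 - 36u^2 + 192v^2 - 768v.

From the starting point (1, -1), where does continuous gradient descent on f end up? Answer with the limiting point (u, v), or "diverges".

f is separable, so gradient descent decouples: u follows -∂f/∂u, v follows -∂f/∂v.
∂f/∂u = -12u(u - 3)(u - 2); at u=1 this is -24, so u increases.
∂f/∂v = -24(v - 4)(v - 2)(v + 4); at v=-1 this is -1080, so v increases.
u converges to its nearest critical value 2 (a local min of the u-part); v converges to 2. The iterate converges to (2, 2).

(2, 2)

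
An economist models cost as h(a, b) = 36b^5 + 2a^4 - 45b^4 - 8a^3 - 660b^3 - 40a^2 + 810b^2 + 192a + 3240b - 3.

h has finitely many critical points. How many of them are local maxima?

2

h separates as a function of a plus a function of b, so ∇h=0 decouples.
∂h/∂a = 8(a - 4)(a - 2)(a + 3) = 0 at a ∈ {-3, 2, 4}; ∂h/∂b = 180(b - 3)(b - 2)(b + 1)(b + 3) = 0 at b ∈ {-3, -1, 2, 3}.
The Hessian is diagonal: diag(h_aa, h_bb). Second derivatives: h_aa(-3)=280, h_aa(2)=-80, h_aa(4)=112; h_bb(-3)=-10800, h_bb(-1)=4320, h_bb(2)=-2700, h_bb(3)=4320.
Local maxima occur where both diagonal entries negative: (2, -3), (2, 2). Count: 2.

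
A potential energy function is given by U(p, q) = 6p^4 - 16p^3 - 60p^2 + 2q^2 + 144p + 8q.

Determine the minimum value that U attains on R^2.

-312

U(p,q) separates as A(p) + B(q), so its minimum is min A + min B.
A'(p) = 24(p - 3)(p - 1)(p + 2) vanishes at p ∈ {-2, 1, 3}; B'(q) = 4q + 8 vanishes at q ∈ {-2}.
Local minima of A (where A''>0): A(-2)=-304, A(3)=-54. Local minima of B: B(-2)=-8.
So the global minimum of U is A(-2) + B(-2) = -304 − 8 = -312, attained at (-2, -2).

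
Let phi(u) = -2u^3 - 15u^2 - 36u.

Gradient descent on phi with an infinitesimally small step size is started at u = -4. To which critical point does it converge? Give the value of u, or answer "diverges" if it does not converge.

phi'(u) = -6(u + 2)(u + 3), so phi'(-4) = -12.
Gradient descent moves in the -phi' direction, i.e. u is increasing.
The nearest critical point in that direction is u = -3, where phi'' = 6 > 0 (a local minimum). The iterate converges there.

-3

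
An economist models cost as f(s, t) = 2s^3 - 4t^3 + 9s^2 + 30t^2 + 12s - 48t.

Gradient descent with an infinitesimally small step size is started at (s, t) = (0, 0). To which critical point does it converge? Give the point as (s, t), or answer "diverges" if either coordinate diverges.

(-1, 1)

f is separable, so gradient descent decouples: s follows -∂f/∂s, t follows -∂f/∂t.
∂f/∂s = 6(s + 1)(s + 2); at s=0 this is 12, so s decreases.
∂f/∂t = -12(t - 4)(t - 1); at t=0 this is -48, so t increases.
s converges to its nearest critical value -1 (a local min of the s-part); t converges to 1. The iterate converges to (-1, 1).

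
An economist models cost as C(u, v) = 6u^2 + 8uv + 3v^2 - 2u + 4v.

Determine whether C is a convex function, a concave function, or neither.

C is quadratic, so its Hessian is the constant matrix H = [[12, 8], [8, 6]].
det(H) = 8, tr(H) = 18.
det(H) > 0 and tr(H) > 0, so H is positive definite everywhere: convex.

convex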